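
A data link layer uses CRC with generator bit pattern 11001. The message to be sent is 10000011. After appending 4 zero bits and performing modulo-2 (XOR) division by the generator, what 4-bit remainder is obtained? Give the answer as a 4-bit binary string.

1111

Append 4 zeros: 100000110000. Divide by 11001 (XOR where the leading bit is 1):
  pos 0: 10000 XOR 11001 = 01001
  pos 1: 10010 XOR 11001 = 01011
  pos 2: 10111 XOR 11001 = 01110
  pos 3: 11101 XOR 11001 = 00100
  pos 5: 10000 XOR 11001 = 01001
  pos 6: 10010 XOR 11001 = 01011
  pos 7: 10110 XOR 11001 = 01111
Remainder (last 4 bits) = 1111. This is the CRC / FCS.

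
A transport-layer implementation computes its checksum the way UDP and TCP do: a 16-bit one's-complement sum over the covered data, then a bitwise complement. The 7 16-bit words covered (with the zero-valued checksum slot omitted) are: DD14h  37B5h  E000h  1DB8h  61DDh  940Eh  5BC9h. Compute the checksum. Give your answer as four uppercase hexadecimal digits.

One's-complement addition (fold any carry out of bit 15 back into bit 0):
  0xDD14 + 0x37B5 = 0x114C9 → wrap carry → 0x14CA
  0x14CA + 0xE000 = 0x0F4CA
  0xF4CA + 0x1DB8 = 0x11282 → wrap carry → 0x1283
  0x1283 + 0x61DD = 0x07460
  0x7460 + 0x940E = 0x1086E → wrap carry → 0x086F
  0x086F + 0x5BC9 = 0x06438
One's-complement sum = 0x6438.
Checksum = ~0x6438 & 0xFFFF = 0x9BC7.

9BC7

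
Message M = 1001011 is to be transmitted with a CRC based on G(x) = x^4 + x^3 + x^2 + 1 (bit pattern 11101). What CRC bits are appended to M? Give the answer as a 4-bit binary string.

Append 4 zeros: 10010110000. Divide by 11101 (XOR where the leading bit is 1):
  pos 0: 10010 XOR 11101 = 01111
  pos 1: 11111 XOR 11101 = 00010
  pos 4: 10100 XOR 11101 = 01001
  pos 5: 10010 XOR 11101 = 01111
  pos 6: 11110 XOR 11101 = 00011
Remainder (last 4 bits) = 0011. This is the CRC / FCS.

0011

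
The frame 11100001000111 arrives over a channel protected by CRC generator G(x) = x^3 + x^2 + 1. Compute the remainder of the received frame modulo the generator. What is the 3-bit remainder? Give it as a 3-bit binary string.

Modulo-2 division of 11100001000111 by 1101:
  pos 0: 1110 XOR 1101 = 0011
  pos 2: 1100 XOR 1101 = 0001
  pos 5: 1010 XOR 1101 = 0111
  pos 6: 1110 XOR 1101 = 0011
  pos 8: 1101 XOR 1101 = 0000
Remainder = 011 (nonzero — an error is detected).

011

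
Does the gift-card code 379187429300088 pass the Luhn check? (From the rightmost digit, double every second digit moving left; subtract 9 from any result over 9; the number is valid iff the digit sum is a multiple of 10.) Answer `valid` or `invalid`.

valid

From the right, keep odd positions and double even positions (subtract 9 from any doubled value over 9):
  doubled (positions 2,4,...): 7 0 6 4 5 2 5 → sum 29
  kept (positions 1,3,...): 8 0 0 9 4 8 9 3 → sum 41
Total = 70.
70 mod 10 = 0, so the number is valid.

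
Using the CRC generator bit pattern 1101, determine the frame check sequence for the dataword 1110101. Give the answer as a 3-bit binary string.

Append 3 zeros: 1110101000. Divide by 1101 (XOR where the leading bit is 1):
  pos 0: 1110 XOR 1101 = 0011
  pos 2: 1110 XOR 1101 = 0011
  pos 4: 1110 XOR 1101 = 0011
  pos 6: 1100 XOR 1101 = 0001
Remainder (last 3 bits) = 001. This is the CRC / FCS.

001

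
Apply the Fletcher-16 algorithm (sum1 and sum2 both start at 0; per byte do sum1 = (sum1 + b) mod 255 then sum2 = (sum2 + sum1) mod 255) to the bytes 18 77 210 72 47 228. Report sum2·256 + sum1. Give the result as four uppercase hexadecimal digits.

Running sums (mod 255):
  after byte 0 (18): sum1=18, sum2=18
  after byte 1 (77): sum1=95, sum2=113
  after byte 2 (210): sum1=50, sum2=163
  after byte 3 (72): sum1=122, sum2=30
  after byte 4 (47): sum1=169, sum2=199
  after byte 5 (228): sum1=142, sum2=86
Checksum = sum2·256 + sum1 = 86·256 + 142 = 22158 = 0x568E.

568E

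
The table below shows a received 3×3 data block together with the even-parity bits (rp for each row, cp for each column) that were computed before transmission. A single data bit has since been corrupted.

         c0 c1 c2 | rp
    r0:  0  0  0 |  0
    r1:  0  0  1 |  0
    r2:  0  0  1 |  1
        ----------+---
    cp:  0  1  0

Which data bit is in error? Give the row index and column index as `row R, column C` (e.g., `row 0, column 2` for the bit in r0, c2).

row 1, column 1

Recompute each row's even parity and compare to rp:
  r0: data parity 0, sent rp 0 → ok
  r1: data parity 1, sent rp 0 → mismatch
  r2: data parity 1, sent rp 1 → ok
Recompute each column's even parity and compare to cp:
  c0: data parity 0, sent cp 0 → ok
  c1: data parity 0, sent cp 1 → mismatch
  c2: data parity 0, sent cp 0 → ok
Exactly one row (r1) and one column (c1) fail → the flipped bit is at their intersection.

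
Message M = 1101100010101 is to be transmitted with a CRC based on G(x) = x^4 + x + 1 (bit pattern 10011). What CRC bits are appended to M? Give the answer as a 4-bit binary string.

Append 4 zeros: 11011000101010000. Divide by 10011 (XOR where the leading bit is 1):
  pos 0: 11011 XOR 10011 = 01000
  pos 1: 10000 XOR 10011 = 00011
  pos 4: 11001 XOR 10011 = 01010
  pos 5: 10100 XOR 10011 = 00111
  pos 7: 11110 XOR 10011 = 01101
  pos 8: 11011 XOR 10011 = 01000
  pos 9: 10000 XOR 10011 = 00011
  pos 12: 11000 XOR 10011 = 01011
Remainder (last 4 bits) = 1011. This is the CRC / FCS.

1011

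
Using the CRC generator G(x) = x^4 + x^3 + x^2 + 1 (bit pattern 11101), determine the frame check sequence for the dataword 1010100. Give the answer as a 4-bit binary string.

0100

Append 4 zeros: 10101000000. Divide by 11101 (XOR where the leading bit is 1):
  pos 0: 10101 XOR 11101 = 01000
  pos 1: 10000 XOR 11101 = 01101
  pos 2: 11010 XOR 11101 = 00111
  pos 4: 11100 XOR 11101 = 00001
Remainder (last 4 bits) = 0100. This is the CRC / FCS.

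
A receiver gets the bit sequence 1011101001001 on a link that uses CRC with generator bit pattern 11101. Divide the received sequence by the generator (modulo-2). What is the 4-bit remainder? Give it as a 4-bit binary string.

1110

Modulo-2 division of 1011101001001 by 11101:
  pos 0: 10111 XOR 11101 = 01010
  pos 1: 10100 XOR 11101 = 01001
  pos 2: 10011 XOR 11101 = 01110
  pos 3: 11100 XOR 11101 = 00001
  pos 7: 10100 XOR 11101 = 01001
  pos 8: 10011 XOR 11101 = 01110
Remainder = 1110 (nonzero — an error is detected).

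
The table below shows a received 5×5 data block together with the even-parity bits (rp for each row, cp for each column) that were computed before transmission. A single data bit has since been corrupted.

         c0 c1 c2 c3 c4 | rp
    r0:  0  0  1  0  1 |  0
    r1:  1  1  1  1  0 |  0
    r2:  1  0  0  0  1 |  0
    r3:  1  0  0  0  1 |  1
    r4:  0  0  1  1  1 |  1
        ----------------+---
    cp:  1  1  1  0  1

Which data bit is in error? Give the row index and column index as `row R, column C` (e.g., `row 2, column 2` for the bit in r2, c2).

row 3, column 4

Recompute each row's even parity and compare to rp:
  r0: data parity 0, sent rp 0 → ok
  r1: data parity 0, sent rp 0 → ok
  r2: data parity 0, sent rp 0 → ok
  r3: data parity 0, sent rp 1 → mismatch
  r4: data parity 1, sent rp 1 → ok
Recompute each column's even parity and compare to cp:
  c0: data parity 1, sent cp 1 → ok
  c1: data parity 1, sent cp 1 → ok
  c2: data parity 1, sent cp 1 → ok
  c3: data parity 0, sent cp 0 → ok
  c4: data parity 0, sent cp 1 → mismatch
Exactly one row (r3) and one column (c4) fail → the flipped bit is at their intersection.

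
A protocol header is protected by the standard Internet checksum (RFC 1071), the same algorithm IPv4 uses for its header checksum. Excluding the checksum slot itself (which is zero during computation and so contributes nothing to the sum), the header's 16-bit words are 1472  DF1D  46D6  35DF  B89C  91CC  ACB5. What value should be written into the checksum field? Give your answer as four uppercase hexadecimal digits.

989B

One's-complement addition (fold any carry out of bit 15 back into bit 0):
  0x1472 + 0xDF1D = 0x0F38F
  0xF38F + 0x46D6 = 0x13A65 → wrap carry → 0x3A66
  0x3A66 + 0x35DF = 0x07045
  0x7045 + 0xB89C = 0x128E1 → wrap carry → 0x28E2
  0x28E2 + 0x91CC = 0x0BAAE
  0xBAAE + 0xACB5 = 0x16763 → wrap carry → 0x6764
One's-complement sum = 0x6764.
Checksum = ~0x6764 & 0xFFFF = 0x989B.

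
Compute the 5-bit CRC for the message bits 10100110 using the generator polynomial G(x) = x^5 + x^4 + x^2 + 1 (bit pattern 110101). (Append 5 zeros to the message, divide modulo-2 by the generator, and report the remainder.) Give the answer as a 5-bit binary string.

01111

Append 5 zeros: 1010011000000. Divide by 110101 (XOR where the leading bit is 1):
  pos 0: 101001 XOR 110101 = 011100
  pos 1: 111001 XOR 110101 = 001100
  pos 3: 110000 XOR 110101 = 000101
  pos 6: 101000 XOR 110101 = 011101
  pos 7: 111010 XOR 110101 = 001111
Remainder (last 5 bits) = 01111. This is the CRC / FCS.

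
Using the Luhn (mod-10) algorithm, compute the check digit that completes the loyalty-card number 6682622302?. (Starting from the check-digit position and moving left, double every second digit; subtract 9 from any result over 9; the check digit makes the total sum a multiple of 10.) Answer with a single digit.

Partial digits right→left: 2 0 3 2 2 6 2 8 6 6
Double every second digit counting from the check-digit position (so the 1st, 3rd, 5th, ... of the partial from the right).
  doubled (with −9 where >9): 4 6 4 4 3 → sum 21
  kept as-is: 0 2 6 8 6 → sum 22
Total = 21 + 22 = 43.
Check digit = (10 − (43 mod 10)) mod 10 = 7.

7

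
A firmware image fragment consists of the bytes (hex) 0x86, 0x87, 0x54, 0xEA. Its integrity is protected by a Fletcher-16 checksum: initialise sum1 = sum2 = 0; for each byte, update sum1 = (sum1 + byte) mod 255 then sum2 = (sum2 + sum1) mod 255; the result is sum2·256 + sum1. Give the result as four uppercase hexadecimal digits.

Running sums (mod 255):
  after byte 0 (0x86): sum1=134, sum2=134
  after byte 1 (0x87): sum1=14, sum2=148
  after byte 2 (0x54): sum1=98, sum2=246
  after byte 3 (0xEA): sum1=77, sum2=68
Checksum = sum2·256 + sum1 = 68·256 + 77 = 17485 = 0x444D.

444D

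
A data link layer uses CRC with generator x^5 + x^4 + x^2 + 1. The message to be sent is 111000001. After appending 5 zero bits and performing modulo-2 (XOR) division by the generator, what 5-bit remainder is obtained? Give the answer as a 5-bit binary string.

Append 5 zeros: 11100000100000. Divide by 110101 (XOR where the leading bit is 1):
  pos 0: 111000 XOR 110101 = 001101
  pos 2: 110100 XOR 110101 = 000001
  pos 7: 110000 XOR 110101 = 000101
Remainder (last 5 bits) = 01010. This is the CRC / FCS.

01010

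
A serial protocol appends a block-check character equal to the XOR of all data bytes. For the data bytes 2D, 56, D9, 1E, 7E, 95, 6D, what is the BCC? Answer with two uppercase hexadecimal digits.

XOR the bytes together:
  start with 0x2D
  0x2D ⊕ 0x56 = 0x7B
  0x7B ⊕ 0xD9 = 0xA2
  0xA2 ⊕ 0x1E = 0xBC
  0xBC ⊕ 0x7E = 0xC2
  0xC2 ⊕ 0x95 = 0x57
  0x57 ⊕ 0x6D = 0x3A

3A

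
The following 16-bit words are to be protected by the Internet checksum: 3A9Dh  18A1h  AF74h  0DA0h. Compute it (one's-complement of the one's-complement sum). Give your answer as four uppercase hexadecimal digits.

One's-complement addition (fold any carry out of bit 15 back into bit 0):
  0x3A9D + 0x18A1 = 0x0533E
  0x533E + 0xAF74 = 0x102B2 → wrap carry → 0x02B3
  0x02B3 + 0x0DA0 = 0x01053
One's-complement sum = 0x1053.
Checksum = ~0x1053 & 0xFFFF = 0xEFAC.

EFAC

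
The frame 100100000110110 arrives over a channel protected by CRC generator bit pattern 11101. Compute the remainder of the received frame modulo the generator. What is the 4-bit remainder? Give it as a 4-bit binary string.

Modulo-2 division of 100100000110110 by 11101:
  pos 0: 10010 XOR 11101 = 01111
  pos 1: 11110 XOR 11101 = 00011
  pos 4: 11000 XOR 11101 = 00101
  pos 6: 10111 XOR 11101 = 01010
  pos 7: 10100 XOR 11101 = 01001
  pos 8: 10011 XOR 11101 = 01110
  pos 9: 11101 XOR 11101 = 00000
Remainder = 0000 (zero — the frame passes the CRC check).

0000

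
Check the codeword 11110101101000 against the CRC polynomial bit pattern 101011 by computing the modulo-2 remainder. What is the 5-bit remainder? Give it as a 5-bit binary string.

00000

Modulo-2 division of 11110101101000 by 101011:
  pos 0: 111101 XOR 101011 = 010110
  pos 1: 101100 XOR 101011 = 000111
  pos 4: 111110 XOR 101011 = 010101
  pos 5: 101011 XOR 101011 = 000000
Remainder = 00000 (zero — the frame passes the CRC check).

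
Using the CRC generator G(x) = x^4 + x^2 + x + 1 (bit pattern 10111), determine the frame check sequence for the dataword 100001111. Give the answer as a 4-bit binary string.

Append 4 zeros: 1000011110000. Divide by 10111 (XOR where the leading bit is 1):
  pos 0: 10000 XOR 10111 = 00111
  pos 2: 11111 XOR 10111 = 01000
  pos 3: 10001 XOR 10111 = 00110
  pos 5: 11010 XOR 10111 = 01101
  pos 6: 11010 XOR 10111 = 01101
  pos 7: 11010 XOR 10111 = 01101
  pos 8: 11010 XOR 10111 = 01101
Remainder (last 4 bits) = 1101. This is the CRC / FCS.

1101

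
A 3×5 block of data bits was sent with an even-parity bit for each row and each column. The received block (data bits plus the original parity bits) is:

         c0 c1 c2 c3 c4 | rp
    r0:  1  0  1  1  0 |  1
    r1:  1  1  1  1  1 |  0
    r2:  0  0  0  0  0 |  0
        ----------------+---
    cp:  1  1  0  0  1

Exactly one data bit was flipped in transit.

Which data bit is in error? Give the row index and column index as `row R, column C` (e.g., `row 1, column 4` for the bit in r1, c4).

Recompute each row's even parity and compare to rp:
  r0: data parity 1, sent rp 1 → ok
  r1: data parity 1, sent rp 0 → mismatch
  r2: data parity 0, sent rp 0 → ok
Recompute each column's even parity and compare to cp:
  c0: data parity 0, sent cp 1 → mismatch
  c1: data parity 1, sent cp 1 → ok
  c2: data parity 0, sent cp 0 → ok
  c3: data parity 0, sent cp 0 → ok
  c4: data parity 1, sent cp 1 → ok
Exactly one row (r1) and one column (c0) fail → the flipped bit is at their intersection.

row 1, column 0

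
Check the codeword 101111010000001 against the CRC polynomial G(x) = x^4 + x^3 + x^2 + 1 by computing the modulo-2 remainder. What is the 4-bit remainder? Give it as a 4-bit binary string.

Modulo-2 division of 101111010000001 by 11101:
  pos 0: 10111 XOR 11101 = 01010
  pos 1: 10101 XOR 11101 = 01000
  pos 2: 10000 XOR 11101 = 01101
  pos 3: 11011 XOR 11101 = 00110
  pos 5: 11000 XOR 11101 = 00101
  pos 7: 10100 XOR 11101 = 01001
  pos 8: 10010 XOR 11101 = 01111
  pos 9: 11110 XOR 11101 = 00011
Remainder = 0111 (nonzero — an error is detected).

0111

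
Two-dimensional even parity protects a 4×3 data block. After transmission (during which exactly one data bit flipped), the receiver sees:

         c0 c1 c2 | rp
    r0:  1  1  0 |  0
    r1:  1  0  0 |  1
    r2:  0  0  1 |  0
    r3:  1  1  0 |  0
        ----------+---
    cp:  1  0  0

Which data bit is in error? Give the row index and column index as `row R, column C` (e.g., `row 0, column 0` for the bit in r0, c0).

Recompute each row's even parity and compare to rp:
  r0: data parity 0, sent rp 0 → ok
  r1: data parity 1, sent rp 1 → ok
  r2: data parity 1, sent rp 0 → mismatch
  r3: data parity 0, sent rp 0 → ok
Recompute each column's even parity and compare to cp:
  c0: data parity 1, sent cp 1 → ok
  c1: data parity 0, sent cp 0 → ok
  c2: data parity 1, sent cp 0 → mismatch
Exactly one row (r2) and one column (c2) fail → the flipped bit is at their intersection.

row 2, column 2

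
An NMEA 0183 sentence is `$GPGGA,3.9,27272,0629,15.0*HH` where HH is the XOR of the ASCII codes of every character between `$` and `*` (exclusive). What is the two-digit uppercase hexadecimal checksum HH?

57

XOR the ASCII codes of the payload characters:
  'G' = 0x47 → acc = 0x47
  'P' = 0x50 → acc = 0x17
  'G' = 0x47 → acc = 0x50
  'G' = 0x47 → acc = 0x17
  'A' = 0x41 → acc = 0x56
  ',' = 0x2C → acc = 0x7A
  '3' = 0x33 → acc = 0x49
  '.' = 0x2E → acc = 0x67
  '9' = 0x39 → acc = 0x5E
  ',' = 0x2C → acc = 0x72
  '2' = 0x32 → acc = 0x40
  '7' = 0x37 → acc = 0x77
  '2' = 0x32 → acc = 0x45
  '7' = 0x37 → acc = 0x72
  '2' = 0x32 → acc = 0x40
  ',' = 0x2C → acc = 0x6C
  '0' = 0x30 → acc = 0x5C
  '6' = 0x36 → acc = 0x6A
  '2' = 0x32 → acc = 0x58
  '9' = 0x39 → acc = 0x61
  ',' = 0x2C → acc = 0x4D
  '1' = 0x31 → acc = 0x7C
  '5' = 0x35 → acc = 0x49
  '.' = 0x2E → acc = 0x67
  '0' = 0x30 → acc = 0x57
Checksum = 0x57.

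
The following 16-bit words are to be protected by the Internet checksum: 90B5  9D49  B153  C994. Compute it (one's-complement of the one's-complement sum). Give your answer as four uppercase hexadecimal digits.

5718

One's-complement addition (fold any carry out of bit 15 back into bit 0):
  0x90B5 + 0x9D49 = 0x12DFE → wrap carry → 0x2DFF
  0x2DFF + 0xB153 = 0x0DF52
  0xDF52 + 0xC994 = 0x1A8E6 → wrap carry → 0xA8E7
One's-complement sum = 0xA8E7.
Checksum = ~0xA8E7 & 0xFFFF = 0x5718.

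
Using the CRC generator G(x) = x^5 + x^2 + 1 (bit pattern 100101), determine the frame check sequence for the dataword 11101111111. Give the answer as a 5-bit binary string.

Append 5 zeros: 1110111111100000. Divide by 100101 (XOR where the leading bit is 1):
  pos 0: 111011 XOR 100101 = 011110
  pos 1: 111101 XOR 100101 = 011000
  pos 2: 110001 XOR 100101 = 010100
  pos 3: 101001 XOR 100101 = 001100
  pos 5: 110011 XOR 100101 = 010110
  pos 6: 101100 XOR 100101 = 001001
  pos 8: 100100 XOR 100101 = 000001
Remainder (last 5 bits) = 00100. This is the CRC / FCS.

00100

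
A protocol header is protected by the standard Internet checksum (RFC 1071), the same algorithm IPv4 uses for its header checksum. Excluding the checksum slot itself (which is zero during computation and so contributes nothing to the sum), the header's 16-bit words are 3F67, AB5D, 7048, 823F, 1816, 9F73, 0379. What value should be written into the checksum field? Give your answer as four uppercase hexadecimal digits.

One's-complement addition (fold any carry out of bit 15 back into bit 0):
  0x3F67 + 0xAB5D = 0x0EAC4
  0xEAC4 + 0x7048 = 0x15B0C → wrap carry → 0x5B0D
  0x5B0D + 0x823F = 0x0DD4C
  0xDD4C + 0x1816 = 0x0F562
  0xF562 + 0x9F73 = 0x194D5 → wrap carry → 0x94D6
  0x94D6 + 0x0379 = 0x0984F
One's-complement sum = 0x984F.
Checksum = ~0x984F & 0xFFFF = 0x67B0.

67B0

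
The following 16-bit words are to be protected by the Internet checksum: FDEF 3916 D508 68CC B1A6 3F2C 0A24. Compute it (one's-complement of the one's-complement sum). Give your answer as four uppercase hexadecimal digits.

902D

One's-complement addition (fold any carry out of bit 15 back into bit 0):
  0xFDEF + 0x3916 = 0x13705 → wrap carry → 0x3706
  0x3706 + 0xD508 = 0x10C0E → wrap carry → 0x0C0F
  0x0C0F + 0x68CC = 0x074DB
  0x74DB + 0xB1A6 = 0x12681 → wrap carry → 0x2682
  0x2682 + 0x3F2C = 0x065AE
  0x65AE + 0x0A24 = 0x06FD2
One's-complement sum = 0x6FD2.
Checksum = ~0x6FD2 & 0xFFFF = 0x902D.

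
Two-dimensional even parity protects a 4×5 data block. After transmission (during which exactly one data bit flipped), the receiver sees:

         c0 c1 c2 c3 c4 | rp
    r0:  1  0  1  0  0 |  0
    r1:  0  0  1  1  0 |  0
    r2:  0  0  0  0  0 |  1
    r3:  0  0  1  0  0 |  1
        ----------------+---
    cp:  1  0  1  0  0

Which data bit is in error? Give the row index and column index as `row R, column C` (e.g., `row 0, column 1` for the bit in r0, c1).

row 2, column 3

Recompute each row's even parity and compare to rp:
  r0: data parity 0, sent rp 0 → ok
  r1: data parity 0, sent rp 0 → ok
  r2: data parity 0, sent rp 1 → mismatch
  r3: data parity 1, sent rp 1 → ok
Recompute each column's even parity and compare to cp:
  c0: data parity 1, sent cp 1 → ok
  c1: data parity 0, sent cp 0 → ok
  c2: data parity 1, sent cp 1 → ok
  c3: data parity 1, sent cp 0 → mismatch
  c4: data parity 0, sent cp 0 → ok
Exactly one row (r2) and one column (c3) fail → the flipped bit is at their intersection.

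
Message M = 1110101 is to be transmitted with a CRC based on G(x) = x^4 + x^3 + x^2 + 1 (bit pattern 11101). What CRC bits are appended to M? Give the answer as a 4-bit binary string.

1101

Append 4 zeros: 11101010000. Divide by 11101 (XOR where the leading bit is 1):
  pos 0: 11101 XOR 11101 = 00000
  pos 6: 10000 XOR 11101 = 01101
Remainder (last 4 bits) = 1101. This is the CRC / FCS.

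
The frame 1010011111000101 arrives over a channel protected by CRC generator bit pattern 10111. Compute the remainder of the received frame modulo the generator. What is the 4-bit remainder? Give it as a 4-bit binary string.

1000

Modulo-2 division of 1010011111000101 by 10111:
  pos 0: 10100 XOR 10111 = 00011
  pos 3: 11111 XOR 10111 = 01000
  pos 4: 10001 XOR 10111 = 00110
  pos 6: 11010 XOR 10111 = 01101
  pos 7: 11010 XOR 10111 = 01101
  pos 8: 11010 XOR 10111 = 01101
  pos 9: 11011 XOR 10111 = 01100
  pos 10: 11000 XOR 10111 = 01111
  pos 11: 11111 XOR 10111 = 01000
Remainder = 1000 (nonzero — an error is detected).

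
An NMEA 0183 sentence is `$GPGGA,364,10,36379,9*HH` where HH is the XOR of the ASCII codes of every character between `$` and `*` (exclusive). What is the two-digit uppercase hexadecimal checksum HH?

67

XOR the ASCII codes of the payload characters:
  'G' = 0x47 → acc = 0x47
  'P' = 0x50 → acc = 0x17
  'G' = 0x47 → acc = 0x50
  'G' = 0x47 → acc = 0x17
  'A' = 0x41 → acc = 0x56
  ',' = 0x2C → acc = 0x7A
  '3' = 0x33 → acc = 0x49
  '6' = 0x36 → acc = 0x7F
  '4' = 0x34 → acc = 0x4B
  ',' = 0x2C → acc = 0x67
  '1' = 0x31 → acc = 0x56
  '0' = 0x30 → acc = 0x66
  ',' = 0x2C → acc = 0x4A
  '3' = 0x33 → acc = 0x79
  '6' = 0x36 → acc = 0x4F
  '3' = 0x33 → acc = 0x7C
  '7' = 0x37 → acc = 0x4B
  '9' = 0x39 → acc = 0x72
  ',' = 0x2C → acc = 0x5E
  '9' = 0x39 → acc = 0x67
Checksum = 0x67.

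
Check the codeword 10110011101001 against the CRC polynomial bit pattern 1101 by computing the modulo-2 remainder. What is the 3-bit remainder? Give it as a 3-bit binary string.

Modulo-2 division of 10110011101001 by 1101:
  pos 0: 1011 XOR 1101 = 0110
  pos 1: 1100 XOR 1101 = 0001
  pos 4: 1011 XOR 1101 = 0110
  pos 5: 1101 XOR 1101 = 0000
  pos 10: 1001 XOR 1101 = 0100
Remainder = 100 (nonzero — an error is detected).

100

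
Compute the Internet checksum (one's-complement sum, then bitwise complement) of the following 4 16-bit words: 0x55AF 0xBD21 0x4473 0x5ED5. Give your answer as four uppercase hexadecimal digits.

49E6

One's-complement addition (fold any carry out of bit 15 back into bit 0):
  0x55AF + 0xBD21 = 0x112D0 → wrap carry → 0x12D1
  0x12D1 + 0x4473 = 0x05744
  0x5744 + 0x5ED5 = 0x0B619
One's-complement sum = 0xB619.
Checksum = ~0xB619 & 0xFFFF = 0x49E6.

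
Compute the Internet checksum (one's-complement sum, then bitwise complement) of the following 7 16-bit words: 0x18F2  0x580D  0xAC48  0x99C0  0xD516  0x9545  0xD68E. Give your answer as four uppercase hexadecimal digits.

080C

One's-complement addition (fold any carry out of bit 15 back into bit 0):
  0x18F2 + 0x580D = 0x070FF
  0x70FF + 0xAC48 = 0x11D47 → wrap carry → 0x1D48
  0x1D48 + 0x99C0 = 0x0B708
  0xB708 + 0xD516 = 0x18C1E → wrap carry → 0x8C1F
  0x8C1F + 0x9545 = 0x12164 → wrap carry → 0x2165
  0x2165 + 0xD68E = 0x0F7F3
One's-complement sum = 0xF7F3.
Checksum = ~0xF7F3 & 0xFFFF = 0x080C.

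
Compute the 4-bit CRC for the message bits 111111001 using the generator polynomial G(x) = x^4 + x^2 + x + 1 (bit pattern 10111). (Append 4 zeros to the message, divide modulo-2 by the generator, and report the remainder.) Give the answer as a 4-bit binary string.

Append 4 zeros: 1111110010000. Divide by 10111 (XOR where the leading bit is 1):
  pos 0: 11111 XOR 10111 = 01000
  pos 1: 10001 XOR 10111 = 00110
  pos 3: 11000 XOR 10111 = 01111
  pos 4: 11111 XOR 10111 = 01000
  pos 5: 10000 XOR 10111 = 00111
  pos 7: 11100 XOR 10111 = 01011
  pos 8: 10110 XOR 10111 = 00001
Remainder (last 4 bits) = 0001. This is the CRC / FCS.

0001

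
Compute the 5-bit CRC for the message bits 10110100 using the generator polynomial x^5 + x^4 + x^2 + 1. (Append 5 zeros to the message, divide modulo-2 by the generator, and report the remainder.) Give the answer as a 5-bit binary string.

Append 5 zeros: 1011010000000. Divide by 110101 (XOR where the leading bit is 1):
  pos 0: 101101 XOR 110101 = 011000
  pos 1: 110000 XOR 110101 = 000101
  pos 4: 101000 XOR 110101 = 011101
  pos 5: 111010 XOR 110101 = 001111
  pos 7: 111100 XOR 110101 = 001001
Remainder (last 5 bits) = 01001. This is the CRC / FCS.

01001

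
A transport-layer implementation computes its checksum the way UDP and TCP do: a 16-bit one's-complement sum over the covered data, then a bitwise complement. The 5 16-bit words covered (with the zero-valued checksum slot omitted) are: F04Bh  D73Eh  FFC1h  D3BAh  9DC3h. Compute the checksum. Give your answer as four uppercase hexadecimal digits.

C734

One's-complement addition (fold any carry out of bit 15 back into bit 0):
  0xF04B + 0xD73E = 0x1C789 → wrap carry → 0xC78A
  0xC78A + 0xFFC1 = 0x1C74B → wrap carry → 0xC74C
  0xC74C + 0xD3BA = 0x19B06 → wrap carry → 0x9B07
  0x9B07 + 0x9DC3 = 0x138CA → wrap carry → 0x38CB
One's-complement sum = 0x38CB.
Checksum = ~0x38CB & 0xFFFF = 0xC734.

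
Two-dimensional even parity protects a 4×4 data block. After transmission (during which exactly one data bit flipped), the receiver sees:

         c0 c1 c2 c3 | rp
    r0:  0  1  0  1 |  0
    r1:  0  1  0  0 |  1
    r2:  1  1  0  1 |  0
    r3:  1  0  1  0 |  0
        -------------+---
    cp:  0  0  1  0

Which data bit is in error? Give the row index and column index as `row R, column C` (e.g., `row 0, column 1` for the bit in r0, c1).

Recompute each row's even parity and compare to rp:
  r0: data parity 0, sent rp 0 → ok
  r1: data parity 1, sent rp 1 → ok
  r2: data parity 1, sent rp 0 → mismatch
  r3: data parity 0, sent rp 0 → ok
Recompute each column's even parity and compare to cp:
  c0: data parity 0, sent cp 0 → ok
  c1: data parity 1, sent cp 0 → mismatch
  c2: data parity 1, sent cp 1 → ok
  c3: data parity 0, sent cp 0 → ok
Exactly one row (r2) and one column (c1) fail → the flipped bit is at their intersection.

row 2, column 1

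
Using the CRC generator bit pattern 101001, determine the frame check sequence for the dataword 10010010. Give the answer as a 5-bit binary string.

10001

Append 5 zeros: 1001001000000. Divide by 101001 (XOR where the leading bit is 1):
  pos 0: 100100 XOR 101001 = 001101
  pos 2: 110110 XOR 101001 = 011111
  pos 3: 111110 XOR 101001 = 010111
  pos 4: 101110 XOR 101001 = 000111
  pos 7: 111000 XOR 101001 = 010001
Remainder (last 5 bits) = 10001. This is the CRC / FCS.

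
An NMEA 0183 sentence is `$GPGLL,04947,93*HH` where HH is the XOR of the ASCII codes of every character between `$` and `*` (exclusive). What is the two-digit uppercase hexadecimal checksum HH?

XOR the ASCII codes of the payload characters:
  'G' = 0x47 → acc = 0x47
  'P' = 0x50 → acc = 0x17
  'G' = 0x47 → acc = 0x50
  'L' = 0x4C → acc = 0x1C
  'L' = 0x4C → acc = 0x50
  ',' = 0x2C → acc = 0x7C
  '0' = 0x30 → acc = 0x4C
  '4' = 0x34 → acc = 0x78
  '9' = 0x39 → acc = 0x41
  '4' = 0x34 → acc = 0x75
  '7' = 0x37 → acc = 0x42
  ',' = 0x2C → acc = 0x6E
  '9' = 0x39 → acc = 0x57
  '3' = 0x33 → acc = 0x64
Checksum = 0x64.

64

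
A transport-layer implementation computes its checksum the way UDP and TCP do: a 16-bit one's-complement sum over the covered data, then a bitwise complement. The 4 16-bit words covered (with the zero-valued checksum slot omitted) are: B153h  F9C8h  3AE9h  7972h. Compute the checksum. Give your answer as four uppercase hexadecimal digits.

One's-complement addition (fold any carry out of bit 15 back into bit 0):
  0xB153 + 0xF9C8 = 0x1AB1B → wrap carry → 0xAB1C
  0xAB1C + 0x3AE9 = 0x0E605
  0xE605 + 0x7972 = 0x15F77 → wrap carry → 0x5F78
One's-complement sum = 0x5F78.
Checksum = ~0x5F78 & 0xFFFF = 0xA087.

A087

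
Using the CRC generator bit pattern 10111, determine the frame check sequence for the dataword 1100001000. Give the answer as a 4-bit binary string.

Append 4 zeros: 11000010000000. Divide by 10111 (XOR where the leading bit is 1):
  pos 0: 11000 XOR 10111 = 01111
  pos 1: 11110 XOR 10111 = 01001
  pos 2: 10011 XOR 10111 = 00100
  pos 4: 10000 XOR 10111 = 00111
  pos 6: 11100 XOR 10111 = 01011
  pos 7: 10110 XOR 10111 = 00001
Remainder (last 4 bits) = 0100. This is the CRC / FCS.

0100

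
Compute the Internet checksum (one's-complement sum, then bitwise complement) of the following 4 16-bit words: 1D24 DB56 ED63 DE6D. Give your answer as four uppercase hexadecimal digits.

One's-complement addition (fold any carry out of bit 15 back into bit 0):
  0x1D24 + 0xDB56 = 0x0F87A
  0xF87A + 0xED63 = 0x1E5DD → wrap carry → 0xE5DE
  0xE5DE + 0xDE6D = 0x1C44B → wrap carry → 0xC44C
One's-complement sum = 0xC44C.
Checksum = ~0xC44C & 0xFFFF = 0x3BB3.

3BB3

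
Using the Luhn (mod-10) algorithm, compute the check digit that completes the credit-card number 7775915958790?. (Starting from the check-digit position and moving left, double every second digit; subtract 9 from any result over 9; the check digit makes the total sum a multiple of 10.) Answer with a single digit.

Partial digits right→left: 0 9 7 8 5 9 5 1 9 5 7 7 7
Double every second digit counting from the check-digit position (so the 1st, 3rd, 5th, ... of the partial from the right).
  doubled (with −9 where >9): 0 5 1 1 9 5 5 → sum 26
  kept as-is: 9 8 9 1 5 7 → sum 39
Total = 26 + 39 = 65.
Check digit = (10 − (65 mod 10)) mod 10 = 5.

5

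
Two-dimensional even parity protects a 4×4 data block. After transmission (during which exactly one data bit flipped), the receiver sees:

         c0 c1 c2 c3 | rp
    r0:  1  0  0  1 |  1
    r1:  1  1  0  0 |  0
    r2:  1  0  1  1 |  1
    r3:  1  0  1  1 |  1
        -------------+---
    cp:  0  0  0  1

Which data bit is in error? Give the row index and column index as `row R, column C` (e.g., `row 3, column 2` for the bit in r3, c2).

Recompute each row's even parity and compare to rp:
  r0: data parity 0, sent rp 1 → mismatch
  r1: data parity 0, sent rp 0 → ok
  r2: data parity 1, sent rp 1 → ok
  r3: data parity 1, sent rp 1 → ok
Recompute each column's even parity and compare to cp:
  c0: data parity 0, sent cp 0 → ok
  c1: data parity 1, sent cp 0 → mismatch
  c2: data parity 0, sent cp 0 → ok
  c3: data parity 1, sent cp 1 → ok
Exactly one row (r0) and one column (c1) fail → the flipped bit is at their intersection.

row 0, column 1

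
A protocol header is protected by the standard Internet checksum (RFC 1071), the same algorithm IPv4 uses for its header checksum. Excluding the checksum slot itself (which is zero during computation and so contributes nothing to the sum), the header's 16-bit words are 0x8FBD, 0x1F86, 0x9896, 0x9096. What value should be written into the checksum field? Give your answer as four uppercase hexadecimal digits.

One's-complement addition (fold any carry out of bit 15 back into bit 0):
  0x8FBD + 0x1F86 = 0x0AF43
  0xAF43 + 0x9896 = 0x147D9 → wrap carry → 0x47DA
  0x47DA + 0x9096 = 0x0D870
One's-complement sum = 0xD870.
Checksum = ~0xD870 & 0xFFFF = 0x278F.

278F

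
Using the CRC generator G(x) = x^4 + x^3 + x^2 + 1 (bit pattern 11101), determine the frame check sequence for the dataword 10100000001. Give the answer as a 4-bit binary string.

1011

Append 4 zeros: 101000000010000. Divide by 11101 (XOR where the leading bit is 1):
  pos 0: 10100 XOR 11101 = 01001
  pos 1: 10010 XOR 11101 = 01111
  pos 2: 11110 XOR 11101 = 00011
  pos 5: 11000 XOR 11101 = 00101
  pos 7: 10110 XOR 11101 = 01011
  pos 8: 10110 XOR 11101 = 01011
  pos 9: 10110 XOR 11101 = 01011
  pos 10: 10110 XOR 11101 = 01011
Remainder (last 4 bits) = 1011. This is the CRC / FCS.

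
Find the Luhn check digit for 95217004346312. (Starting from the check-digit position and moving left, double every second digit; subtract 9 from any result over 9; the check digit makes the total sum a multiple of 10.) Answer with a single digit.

3

Partial digits right→left: 2 1 3 6 4 3 4 0 0 7 1 2 5 9
Double every second digit counting from the check-digit position (so the 1st, 3rd, 5th, ... of the partial from the right).
  doubled (with −9 where >9): 4 6 8 8 0 2 1 → sum 29
  kept as-is: 1 6 3 0 7 2 9 → sum 28
Total = 29 + 28 = 57.
Check digit = (10 − (57 mod 10)) mod 10 = 3.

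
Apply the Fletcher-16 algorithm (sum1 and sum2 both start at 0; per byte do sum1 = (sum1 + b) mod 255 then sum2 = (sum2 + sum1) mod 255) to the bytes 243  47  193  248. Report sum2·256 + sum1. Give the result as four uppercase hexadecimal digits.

D9DD

Running sums (mod 255):
  after byte 0 (243): sum1=243, sum2=243
  after byte 1 (47): sum1=35, sum2=23
  after byte 2 (193): sum1=228, sum2=251
  after byte 3 (248): sum1=221, sum2=217
Checksum = sum2·256 + sum1 = 217·256 + 221 = 55773 = 0xD9DD.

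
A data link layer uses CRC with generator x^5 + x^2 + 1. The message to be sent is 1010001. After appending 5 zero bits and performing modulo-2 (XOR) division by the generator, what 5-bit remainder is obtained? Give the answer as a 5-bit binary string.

Append 5 zeros: 101000100000. Divide by 100101 (XOR where the leading bit is 1):
  pos 0: 101000 XOR 100101 = 001101
  pos 2: 110110 XOR 100101 = 010011
  pos 3: 100110 XOR 100101 = 000011
Remainder (last 5 bits) = 11000. This is the CRC / FCS.

11000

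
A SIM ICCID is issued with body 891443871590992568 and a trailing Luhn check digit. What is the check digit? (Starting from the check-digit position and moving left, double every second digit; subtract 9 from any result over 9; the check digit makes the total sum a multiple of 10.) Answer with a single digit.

Partial digits right→left: 8 6 5 2 9 9 0 9 5 1 7 8 3 4 4 1 9 8
Double every second digit counting from the check-digit position (so the 1st, 3rd, 5th, ... of the partial from the right).
  doubled (with −9 where >9): 7 1 9 0 1 5 6 8 9 → sum 46
  kept as-is: 6 2 9 9 1 8 4 1 8 → sum 48
Total = 46 + 48 = 94.
Check digit = (10 − (94 mod 10)) mod 10 = 6.

6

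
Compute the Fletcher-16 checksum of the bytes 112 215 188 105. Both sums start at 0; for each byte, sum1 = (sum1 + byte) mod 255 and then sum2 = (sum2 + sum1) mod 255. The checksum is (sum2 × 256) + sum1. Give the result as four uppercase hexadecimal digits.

2C6E

Running sums (mod 255):
  after byte 0 (112): sum1=112, sum2=112
  after byte 1 (215): sum1=72, sum2=184
  after byte 2 (188): sum1=5, sum2=189
  after byte 3 (105): sum1=110, sum2=44
Checksum = sum2·256 + sum1 = 44·256 + 110 = 11374 = 0x2C6E.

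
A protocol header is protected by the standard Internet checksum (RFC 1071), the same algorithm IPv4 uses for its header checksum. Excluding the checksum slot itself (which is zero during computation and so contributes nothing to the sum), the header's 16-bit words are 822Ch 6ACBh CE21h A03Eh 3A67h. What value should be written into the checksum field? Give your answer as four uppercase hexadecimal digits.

6A40

One's-complement addition (fold any carry out of bit 15 back into bit 0):
  0x822C + 0x6ACB = 0x0ECF7
  0xECF7 + 0xCE21 = 0x1BB18 → wrap carry → 0xBB19
  0xBB19 + 0xA03E = 0x15B57 → wrap carry → 0x5B58
  0x5B58 + 0x3A67 = 0x095BF
One's-complement sum = 0x95BF.
Checksum = ~0x95BF & 0xFFFF = 0x6A40.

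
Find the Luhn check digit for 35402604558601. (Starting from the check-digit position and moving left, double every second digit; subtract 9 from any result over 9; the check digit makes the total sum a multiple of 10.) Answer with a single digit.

Partial digits right→left: 1 0 6 8 5 5 4 0 6 2 0 4 5 3
Double every second digit counting from the check-digit position (so the 1st, 3rd, 5th, ... of the partial from the right).
  doubled (with −9 where >9): 2 3 1 8 3 0 1 → sum 18
  kept as-is: 0 8 5 0 2 4 3 → sum 22
Total = 18 + 22 = 40.
Check digit = (10 − (40 mod 10)) mod 10 = 0.

0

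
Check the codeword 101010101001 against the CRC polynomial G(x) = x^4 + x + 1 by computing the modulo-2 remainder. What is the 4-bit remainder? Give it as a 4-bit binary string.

Modulo-2 division of 101010101001 by 10011:
  pos 0: 10101 XOR 10011 = 00110
  pos 2: 11001 XOR 10011 = 01010
  pos 3: 10100 XOR 10011 = 00111
  pos 5: 11110 XOR 10011 = 01101
  pos 6: 11010 XOR 10011 = 01001
  pos 7: 10011 XOR 10011 = 00000
Remainder = 0000 (zero — the frame passes the CRC check).

0000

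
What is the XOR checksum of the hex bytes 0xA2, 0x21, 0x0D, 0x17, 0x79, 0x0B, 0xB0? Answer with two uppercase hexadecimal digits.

5B

XOR the bytes together:
  start with 0xA2
  0xA2 ⊕ 0x21 = 0x83
  0x83 ⊕ 0x0D = 0x8E
  0x8E ⊕ 0x17 = 0x99
  0x99 ⊕ 0x79 = 0xE0
  0xE0 ⊕ 0x0B = 0xEB
  0xEB ⊕ 0xB0 = 0x5B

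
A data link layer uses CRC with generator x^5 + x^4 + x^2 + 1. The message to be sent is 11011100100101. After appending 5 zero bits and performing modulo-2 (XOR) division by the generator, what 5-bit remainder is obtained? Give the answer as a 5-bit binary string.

00011

Append 5 zeros: 1101110010010100000. Divide by 110101 (XOR where the leading bit is 1):
  pos 0: 110111 XOR 110101 = 000010
  pos 4: 100010 XOR 110101 = 010111
  pos 5: 101110 XOR 110101 = 011011
  pos 6: 110111 XOR 110101 = 000010
  pos 10: 100100 XOR 110101 = 010001
  pos 11: 100010 XOR 110101 = 010111
  pos 12: 101110 XOR 110101 = 011011
  pos 13: 110110 XOR 110101 = 000011
Remainder (last 5 bits) = 00011. This is the CRC / FCS.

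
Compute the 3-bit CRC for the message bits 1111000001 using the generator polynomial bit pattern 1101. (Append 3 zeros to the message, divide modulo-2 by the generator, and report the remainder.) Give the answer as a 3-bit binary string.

Append 3 zeros: 1111000001000. Divide by 1101 (XOR where the leading bit is 1):
  pos 0: 1111 XOR 1101 = 0010
  pos 2: 1000 XOR 1101 = 0101
  pos 3: 1010 XOR 1101 = 0111
  pos 4: 1110 XOR 1101 = 0011
  pos 6: 1101 XOR 1101 = 0000
Remainder (last 3 bits) = 000. This is the CRC / FCS.

000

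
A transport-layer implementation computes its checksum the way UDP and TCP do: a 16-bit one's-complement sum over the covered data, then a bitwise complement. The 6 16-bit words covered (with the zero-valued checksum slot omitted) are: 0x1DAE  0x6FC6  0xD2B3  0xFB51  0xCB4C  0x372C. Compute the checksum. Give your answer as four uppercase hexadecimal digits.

One's-complement addition (fold any carry out of bit 15 back into bit 0):
  0x1DAE + 0x6FC6 = 0x08D74
  0x8D74 + 0xD2B3 = 0x16027 → wrap carry → 0x6028
  0x6028 + 0xFB51 = 0x15B79 → wrap carry → 0x5B7A
  0x5B7A + 0xCB4C = 0x126C6 → wrap carry → 0x26C7
  0x26C7 + 0x372C = 0x05DF3
One's-complement sum = 0x5DF3.
Checksum = ~0x5DF3 & 0xFFFF = 0xA20C.

A20C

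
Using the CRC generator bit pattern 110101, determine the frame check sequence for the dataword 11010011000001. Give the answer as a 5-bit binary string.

Append 5 zeros: 1101001100000100000. Divide by 110101 (XOR where the leading bit is 1):
  pos 0: 110100 XOR 110101 = 000001
  pos 5: 111000 XOR 110101 = 001101
  pos 7: 110100 XOR 110101 = 000001
  pos 12: 110000 XOR 110101 = 000101
Remainder (last 5 bits) = 01010. This is the CRC / FCS.

01010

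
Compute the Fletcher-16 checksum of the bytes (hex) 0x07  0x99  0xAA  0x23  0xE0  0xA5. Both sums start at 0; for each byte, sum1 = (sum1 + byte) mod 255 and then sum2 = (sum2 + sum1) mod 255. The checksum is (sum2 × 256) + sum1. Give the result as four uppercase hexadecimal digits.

A5F4

Running sums (mod 255):
  after byte 0 (0x07): sum1=7, sum2=7
  after byte 1 (0x99): sum1=160, sum2=167
  after byte 2 (0xAA): sum1=75, sum2=242
  after byte 3 (0x23): sum1=110, sum2=97
  after byte 4 (0xE0): sum1=79, sum2=176
  after byte 5 (0xA5): sum1=244, sum2=165
Checksum = sum2·256 + sum1 = 165·256 + 244 = 42484 = 0xA5F4.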